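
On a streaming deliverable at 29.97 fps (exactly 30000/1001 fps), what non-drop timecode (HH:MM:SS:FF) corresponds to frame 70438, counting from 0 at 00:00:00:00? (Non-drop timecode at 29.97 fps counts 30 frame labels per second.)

00:39:07:28

70438 ÷ 30 = 2347 full seconds, remainder 28 frames.
2347 s = 0 h 39 min 7 s.
Timecode: 00:39:07:28.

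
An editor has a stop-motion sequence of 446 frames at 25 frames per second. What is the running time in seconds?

Running time = 446 / (25) = 17.84 s.

17.84 seconds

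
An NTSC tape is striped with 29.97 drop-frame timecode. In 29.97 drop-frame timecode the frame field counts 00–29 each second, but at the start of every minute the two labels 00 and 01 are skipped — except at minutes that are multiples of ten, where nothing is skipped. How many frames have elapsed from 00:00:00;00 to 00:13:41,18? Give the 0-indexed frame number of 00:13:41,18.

24624

Complete 10-minute blocks: 1, each 17982 frames → 17982.
Remaining 3 whole minutes in the current block: 1800 + 2 × 1798 = 5396 frames.
Within the current minute: 41 × 30 + 18 − 2 = 1246 (labels ;00/;01 skipped at this minute). Total = 17982 + 5396 + 1246 = 24624.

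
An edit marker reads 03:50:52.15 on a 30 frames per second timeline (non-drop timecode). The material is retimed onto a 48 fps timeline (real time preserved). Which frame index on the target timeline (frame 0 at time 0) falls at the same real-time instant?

Source frame index: (3×3600 + 50×60 + 52) × 30 + 15 = 415575.
Real time: 415575 / (30) = 27705/2 s.
Target frame: (27705/2) × (48) = 664920.

frame 664920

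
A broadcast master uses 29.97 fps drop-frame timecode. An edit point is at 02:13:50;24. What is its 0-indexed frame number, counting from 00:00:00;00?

Complete 10-minute blocks: 13, each 17982 frames → 233766.
Remaining 3 whole minutes in the current block: 1800 + 2 × 1798 = 5396 frames.
Within the current minute: 50 × 30 + 24 − 2 = 1522 (labels ;00/;01 skipped at this minute). Total = 233766 + 5396 + 1522 = 240684.

240684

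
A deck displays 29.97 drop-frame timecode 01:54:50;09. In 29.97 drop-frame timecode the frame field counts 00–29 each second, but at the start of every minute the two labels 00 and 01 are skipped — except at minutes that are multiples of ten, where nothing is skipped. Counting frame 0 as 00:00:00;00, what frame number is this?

206503

Complete 10-minute blocks: 11, each 17982 frames → 197802.
Remaining 4 whole minutes in the current block: 1800 + 3 × 1798 = 7194 frames.
Within the current minute: 50 × 30 + 9 − 2 = 1507 (labels ;00/;01 skipped at this minute). Total = 197802 + 7194 + 1507 = 206503.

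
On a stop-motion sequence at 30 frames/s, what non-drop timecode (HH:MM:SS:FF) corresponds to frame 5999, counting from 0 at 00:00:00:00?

00:03:19:29

5999 ÷ 30 = 199 full seconds, remainder 29 frames.
199 s = 0 h 3 min 19 s.
Timecode: 00:03:19:29.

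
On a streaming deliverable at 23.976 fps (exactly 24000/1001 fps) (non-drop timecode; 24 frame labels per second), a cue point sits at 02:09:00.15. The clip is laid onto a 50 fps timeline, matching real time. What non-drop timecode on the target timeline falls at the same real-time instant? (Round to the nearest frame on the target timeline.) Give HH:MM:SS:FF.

Source frame index: (2×3600 + 9×60 + 0) × 24 + 15 = 185775.
Real time: 185775 / (24000/1001) = 2479477/320 s.
Target frame: (2479477/320) × (50) = 12397385/32 ≈ 387418.281 → 387418.
At 50 labels/s: frame 387418 → 02:09:08:18.

02:09:08:18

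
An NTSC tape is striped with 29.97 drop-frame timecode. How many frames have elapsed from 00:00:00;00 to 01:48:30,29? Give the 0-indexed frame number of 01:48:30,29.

195133

As if non-drop at 30 labels/s: (1 × 3600 + 48 × 60 + 30) × 30 + 29 = 195329.
Minute boundaries passed: 108; those not divisible by 10: 108 − 10 = 98; dropped labels = 2 × 98 = 196.
Actual frame index = 195329 − 196 = 195133.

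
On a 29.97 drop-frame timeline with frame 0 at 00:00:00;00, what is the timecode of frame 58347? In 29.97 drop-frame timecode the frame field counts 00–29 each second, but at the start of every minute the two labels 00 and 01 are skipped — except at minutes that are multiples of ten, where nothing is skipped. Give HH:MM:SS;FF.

Ten DF minutes hold 17982 frames, so frame 58347 lies in block 3 (frames 53946–71927) with 4401 frames into that block.
The block's first minute is 1800 frames and the rest 1798 each; 4401 frames reaches minute 2, so 3 × 18 + 2 × 2 = 58 labels have been skipped so far.
Adding those back, label number 58347 + 58 = 58405 at 30 labels/s is 1946 s + 25 f = 0 h 32 min 26 s frame 25, i.e. 00:32:26;25.

00:32:26;25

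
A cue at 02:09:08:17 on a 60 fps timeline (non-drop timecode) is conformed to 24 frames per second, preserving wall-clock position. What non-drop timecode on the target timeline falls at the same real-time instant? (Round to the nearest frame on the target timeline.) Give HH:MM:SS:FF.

Source frame index: (2×3600 + 9×60 + 8) × 60 + 17 = 464897.
Real time: 464897 / (60) = 464897/60 s.
Target frame: (464897/60) × (24) = 929794/5 ≈ 185958.800 → 185959.
At 24 labels/s: frame 185959 → 02:09:08:07.

02:09:08:07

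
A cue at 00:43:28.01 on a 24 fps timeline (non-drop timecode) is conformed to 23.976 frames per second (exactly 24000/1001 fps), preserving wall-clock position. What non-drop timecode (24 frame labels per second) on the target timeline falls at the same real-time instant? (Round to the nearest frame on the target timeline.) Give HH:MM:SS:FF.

00:43:25:10

Source frame index: (0×3600 + 43×60 + 28) × 24 + 1 = 62593.
Real time: 62593 / (24) = 62593/24 s.
Target frame: (62593/24) × (24000/1001) = 62593000/1001 ≈ 62530.470 → 62530.
At 24 labels/s: frame 62530 → 00:43:25:10.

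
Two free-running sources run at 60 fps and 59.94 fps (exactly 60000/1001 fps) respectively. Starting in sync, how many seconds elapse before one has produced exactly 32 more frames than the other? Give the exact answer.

8008/15 seconds

The gap grows by |60000/1001 − 60| = 60/1001 frames per second.
Time for a 32-frame gap: 32 ÷ (60/1001) = 8008/15 s.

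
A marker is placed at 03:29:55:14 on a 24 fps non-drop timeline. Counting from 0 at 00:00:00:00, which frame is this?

Total seconds to the label: (3 × 3600 + 29 × 60 + 55) = 12595.
Frame index = 12595 × 24 + 14 = 302294.

302294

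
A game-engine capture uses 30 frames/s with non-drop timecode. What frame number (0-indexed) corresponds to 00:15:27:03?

Total seconds to the label: (0 × 3600 + 15 × 60 + 27) = 927.
Frame index = 927 × 30 + 3 = 27813.

frame 27813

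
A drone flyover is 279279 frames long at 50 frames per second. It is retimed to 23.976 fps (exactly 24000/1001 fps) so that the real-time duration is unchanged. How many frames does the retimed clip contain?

Target frames = source frames × (target rate / source rate) = 279279 × (24000/1001)/(50) = 279279 × 480/1001 = 133920.

133920 frames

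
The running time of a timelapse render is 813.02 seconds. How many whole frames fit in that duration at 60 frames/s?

48781 frames

Frames = 813.02 × 60 = 243906/5 ≈ 48781.2000.
Complete frames: 48781.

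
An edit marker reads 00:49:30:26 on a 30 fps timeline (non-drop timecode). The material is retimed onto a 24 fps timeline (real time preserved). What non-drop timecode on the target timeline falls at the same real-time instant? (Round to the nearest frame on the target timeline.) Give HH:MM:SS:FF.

Source frame index: (0×3600 + 49×60 + 30) × 30 + 26 = 89126.
Real time: 89126 / (30) = 44563/15 s.
Target frame: (44563/15) × (24) = 356504/5 ≈ 71300.800 → 71301.
At 24 labels/s: frame 71301 → 00:49:30:21.

00:49:30:21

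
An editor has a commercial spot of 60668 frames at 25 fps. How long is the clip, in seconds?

Running time = 60668 / (25) = 2426.72 s.

2426.72 seconds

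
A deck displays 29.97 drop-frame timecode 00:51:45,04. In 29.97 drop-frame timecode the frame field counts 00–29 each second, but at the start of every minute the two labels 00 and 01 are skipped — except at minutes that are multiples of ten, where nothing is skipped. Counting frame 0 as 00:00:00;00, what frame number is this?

Complete 10-minute blocks: 5, each 17982 frames → 89910.
Remaining 1 whole minute in the current block: 1800 + 0 × 1798 = 1800 frames.
Within the current minute: 45 × 30 + 4 − 2 = 1352 (labels ;00/;01 skipped at this minute). Total = 89910 + 1800 + 1352 = 93062.

93062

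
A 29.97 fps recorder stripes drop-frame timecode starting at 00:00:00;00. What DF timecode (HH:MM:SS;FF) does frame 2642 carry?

Ten DF minutes hold 17982 frames, so frame 2642 lies in block 0 (frames 0–17981) with 2642 frames into that block.
The block's first minute is 1800 frames and the rest 1798 each; 2642 frames reaches minute 1, so 0 × 18 + 1 × 2 = 2 labels have been skipped so far.
Adding those back, label number 2642 + 2 = 2644 at 30 labels/s is 88 s + 4 f = 0 h 1 min 28 s frame 4, i.e. 00:01:28;04.

00:01:28;04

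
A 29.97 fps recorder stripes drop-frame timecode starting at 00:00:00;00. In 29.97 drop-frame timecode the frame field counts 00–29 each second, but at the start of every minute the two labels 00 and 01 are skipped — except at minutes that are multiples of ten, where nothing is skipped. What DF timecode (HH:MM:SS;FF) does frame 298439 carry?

Each 10-minute DF block holds 10 × 60 × 30 − 9 × 2 = 17982 frames. 298439 ÷ 17982 → 16 full blocks, remainder 10727.
Within the partial block the first minute is 1800 frames and each further minute 1798, so 5 further minute boundaries passed. Total skipped labels = 18 × 16 + 2 × 5 = 298.
Non-drop label index = 298439 + 298 = 298737; at 30 labels/s that is 02:45:57:27, i.e. DF 02:45:57;27.

02:45:57;27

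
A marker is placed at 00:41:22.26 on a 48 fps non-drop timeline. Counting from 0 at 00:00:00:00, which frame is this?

frame 119162

Total seconds to the label: (0 × 3600 + 41 × 60 + 22) = 2482.
Frame index = 2482 × 48 + 26 = 119162.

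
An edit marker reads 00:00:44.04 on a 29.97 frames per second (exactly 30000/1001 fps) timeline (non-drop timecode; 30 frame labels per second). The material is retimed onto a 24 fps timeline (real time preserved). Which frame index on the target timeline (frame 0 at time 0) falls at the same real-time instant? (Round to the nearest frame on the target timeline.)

frame 1060

Source frame index: (0×3600 + 0×60 + 44) × 30 + 4 = 1324.
Real time: 1324 / (30000/1001) = 331331/7500 s.
Target frame: (331331/7500) × (24) = 662662/625 ≈ 1060.259 → 1060.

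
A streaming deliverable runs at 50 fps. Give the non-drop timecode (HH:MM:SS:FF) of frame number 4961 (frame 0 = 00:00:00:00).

00:01:39:11

4961 ÷ 50 = 99 full seconds, remainder 11 frames.
99 s = 0 h 1 min 39 s.
Timecode: 00:01:39:11.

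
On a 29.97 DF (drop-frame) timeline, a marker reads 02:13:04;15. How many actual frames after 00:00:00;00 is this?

As if non-drop at 30 labels/s: (2 × 3600 + 13 × 60 + 4) × 30 + 15 = 239535.
Minute boundaries passed: 133; those not divisible by 10: 133 − 13 = 120; dropped labels = 2 × 120 = 240.
Actual frame index = 239535 − 240 = 239295.

239295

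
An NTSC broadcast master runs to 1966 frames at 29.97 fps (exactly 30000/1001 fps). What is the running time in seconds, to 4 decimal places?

Running time = 1966 × 1001/30000 = 983983/15000 s ≈ 65.5989 s.

65.5989 seconds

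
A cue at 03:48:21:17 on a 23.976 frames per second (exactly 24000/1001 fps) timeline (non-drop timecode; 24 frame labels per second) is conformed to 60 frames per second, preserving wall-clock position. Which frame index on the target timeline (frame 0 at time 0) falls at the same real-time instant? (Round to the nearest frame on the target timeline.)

Source frame index: (3×3600 + 48×60 + 21) × 24 + 17 = 328841.
Real time: 328841 / (24000/1001) = 329169841/24000 s.
Target frame: (329169841/24000) × (60) = 329169841/400 ≈ 822924.603 → 822925.

frame 822925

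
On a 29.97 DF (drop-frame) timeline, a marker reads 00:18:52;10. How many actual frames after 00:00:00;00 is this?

As if non-drop at 30 labels/s: (0 × 3600 + 18 × 60 + 52) × 30 + 10 = 33970.
Minute boundaries passed: 18; those not divisible by 10: 18 − 1 = 17; dropped labels = 2 × 17 = 34.
Actual frame index = 33970 − 34 = 33936.

33936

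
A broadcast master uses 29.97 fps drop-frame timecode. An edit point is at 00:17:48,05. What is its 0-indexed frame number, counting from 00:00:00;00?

As if non-drop at 30 labels/s: (0 × 3600 + 17 × 60 + 48) × 30 + 5 = 32045.
Minute boundaries passed: 17; those not divisible by 10: 17 − 1 = 16; dropped labels = 2 × 16 = 32.
Actual frame index = 32045 − 32 = 32013.

32013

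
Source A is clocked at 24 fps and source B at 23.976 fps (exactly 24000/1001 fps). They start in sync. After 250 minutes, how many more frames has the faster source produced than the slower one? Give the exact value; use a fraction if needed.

250 min = 15000 s.
A emits 24 × 15000 = 360000 frames; B emits 24000/1001 × 15000 = 360000000/1001.
Difference = 360000/1001 frames (≈ 359.6404); B is behind A.

360000/1001 frames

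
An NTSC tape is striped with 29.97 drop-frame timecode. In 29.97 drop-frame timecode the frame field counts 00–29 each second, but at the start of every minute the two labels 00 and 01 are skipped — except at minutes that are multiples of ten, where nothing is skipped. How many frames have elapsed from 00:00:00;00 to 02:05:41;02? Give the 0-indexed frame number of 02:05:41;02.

Complete 10-minute blocks: 12, each 17982 frames → 215784.
Remaining 5 whole minutes in the current block: 1800 + 4 × 1798 = 8992 frames.
Within the current minute: 41 × 30 + 2 − 2 = 1230 (labels ;00/;01 skipped at this minute). Total = 215784 + 8992 + 1230 = 226006.

226006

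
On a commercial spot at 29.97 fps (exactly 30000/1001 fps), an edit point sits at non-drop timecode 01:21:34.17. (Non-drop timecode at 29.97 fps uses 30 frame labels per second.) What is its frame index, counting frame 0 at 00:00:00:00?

Total seconds to the label: (1 × 3600 + 21 × 60 + 34) = 4894.
Frame index = 4894 × 30 + 17 = 146837.

frame 146837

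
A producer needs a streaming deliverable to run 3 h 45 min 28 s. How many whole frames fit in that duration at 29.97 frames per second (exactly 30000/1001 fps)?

3 h 45 min 28 s = 13528 s.
Frames = 13528 × 30000/1001 = 405840000/1001 ≈ 405434.5654.
Complete frames: 405434.

405434 frames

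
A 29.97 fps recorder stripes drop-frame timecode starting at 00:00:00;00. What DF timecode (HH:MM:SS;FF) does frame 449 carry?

Each 10-minute DF block holds 10 × 60 × 30 − 9 × 2 = 17982 frames. 449 ÷ 17982 → 0 full blocks, remainder 449.
Within the partial block the first minute is 1800 frames and each further minute 1798, so 0 further minute boundaries passed. Total skipped labels = 18 × 0 + 2 × 0 = 0.
Non-drop label index = 449 + 0 = 449; at 30 labels/s that is 00:00:14:29, i.e. DF 00:00:14;29.

00:00:14;29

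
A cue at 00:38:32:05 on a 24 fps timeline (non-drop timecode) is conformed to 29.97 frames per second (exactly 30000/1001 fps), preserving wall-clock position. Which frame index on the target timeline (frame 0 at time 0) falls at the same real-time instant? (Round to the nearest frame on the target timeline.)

Source frame index: (0×3600 + 38×60 + 32) × 24 + 5 = 55493.
Real time: 55493 / (24) = 55493/24 s.
Target frame: (55493/24) × (30000/1001) = 69366250/1001 ≈ 69296.953 → 69297.

frame 69297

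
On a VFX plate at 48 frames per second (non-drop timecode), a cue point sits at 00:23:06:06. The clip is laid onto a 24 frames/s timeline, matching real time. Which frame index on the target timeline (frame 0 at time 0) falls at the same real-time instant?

Source frame index: (0×3600 + 23×60 + 6) × 48 + 6 = 66534.
Real time: 66534 / (48) = 11089/8 s.
Target frame: (11089/8) × (24) = 33267.

frame 33267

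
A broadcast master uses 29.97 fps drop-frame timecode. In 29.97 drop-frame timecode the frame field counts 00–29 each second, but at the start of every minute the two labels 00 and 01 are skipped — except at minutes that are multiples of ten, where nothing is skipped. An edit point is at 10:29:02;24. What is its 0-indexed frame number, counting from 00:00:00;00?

Complete 10-minute blocks: 62, each 17982 frames → 1114884.
Remaining 9 whole minutes in the current block: 1800 + 8 × 1798 = 16184 frames.
Within the current minute: 2 × 30 + 24 − 2 = 82 (labels ;00/;01 skipped at this minute). Total = 1114884 + 16184 + 82 = 1131150.

1131150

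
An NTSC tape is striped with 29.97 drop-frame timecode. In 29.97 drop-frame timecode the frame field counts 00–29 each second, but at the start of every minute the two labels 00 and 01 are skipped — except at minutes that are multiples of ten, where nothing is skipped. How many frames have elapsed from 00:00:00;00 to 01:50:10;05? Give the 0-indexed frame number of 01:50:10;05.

198107

As if non-drop at 30 labels/s: (1 × 3600 + 50 × 60 + 10) × 30 + 5 = 198305.
Minute boundaries passed: 110; those not divisible by 10: 110 − 11 = 99; dropped labels = 2 × 99 = 198.
Actual frame index = 198305 − 198 = 198107.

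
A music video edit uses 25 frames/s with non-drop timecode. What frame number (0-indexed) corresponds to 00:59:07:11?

88686

Total seconds to the label: (0 × 3600 + 59 × 60 + 7) = 3547.
Frame index = 3547 × 25 + 11 = 88686.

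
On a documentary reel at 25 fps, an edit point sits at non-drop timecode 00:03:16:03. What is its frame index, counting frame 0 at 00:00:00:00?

Total seconds to the label: (0 × 3600 + 3 × 60 + 16) = 196.
Frame index = 196 × 25 + 3 = 4903.

frame 4903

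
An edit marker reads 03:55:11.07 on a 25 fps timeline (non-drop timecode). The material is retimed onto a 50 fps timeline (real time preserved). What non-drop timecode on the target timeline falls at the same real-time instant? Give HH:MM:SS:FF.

03:55:11:14

Source frame index: (3×3600 + 55×60 + 11) × 25 + 7 = 352782.
Real time: 352782 / (25) = 352782/25 s.
Target frame: (352782/25) × (50) = 705564.
At 50 labels/s: frame 705564 → 03:55:11:14.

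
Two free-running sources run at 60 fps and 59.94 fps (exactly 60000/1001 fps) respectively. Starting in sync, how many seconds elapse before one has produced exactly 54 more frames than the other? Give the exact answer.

900.9 seconds

The gap grows by |60000/1001 − 60| = 60/1001 frames per second.
Time for a 54-frame gap: 54 ÷ (60/1001) = 900.9 s.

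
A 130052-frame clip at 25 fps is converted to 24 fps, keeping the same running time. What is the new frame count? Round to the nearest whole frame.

Frames at target rate = 130052 × (24) / (25) = 3121248/25 ≈ 124849.920.
Nearest whole frame: 124850.

124850 frames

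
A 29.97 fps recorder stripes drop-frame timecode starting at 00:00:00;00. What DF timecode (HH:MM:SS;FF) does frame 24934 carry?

00:13:51;28

Each 10-minute DF block holds 10 × 60 × 30 − 9 × 2 = 17982 frames. 24934 ÷ 17982 → 1 full block, remainder 6952.
Within the partial block the first minute is 1800 frames and each further minute 1798, so 3 further minute boundaries passed. Total skipped labels = 18 × 1 + 2 × 3 = 24.
Non-drop label index = 24934 + 24 = 24958; at 30 labels/s that is 00:13:51:28, i.e. DF 00:13:51;28.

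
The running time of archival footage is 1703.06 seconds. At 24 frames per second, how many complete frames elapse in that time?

Frames = 1703.06 × 24 = 1021836/25 ≈ 40873.4400.
Complete frames: 40873.

40873 frames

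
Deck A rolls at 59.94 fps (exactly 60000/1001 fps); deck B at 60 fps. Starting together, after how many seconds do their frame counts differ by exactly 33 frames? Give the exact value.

550.55 seconds

The gap grows by |60 − 60000/1001| = 60/1001 frames per second.
Time for a 33-frame gap: 33 ÷ (60/1001) = 550.55 s.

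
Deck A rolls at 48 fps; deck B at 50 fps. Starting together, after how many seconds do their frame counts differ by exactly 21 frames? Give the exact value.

10.5 seconds

The gap grows by |50 − 48| = 2 frames per second.
Time for a 21-frame gap: 21 ÷ (2) = 10.5 s.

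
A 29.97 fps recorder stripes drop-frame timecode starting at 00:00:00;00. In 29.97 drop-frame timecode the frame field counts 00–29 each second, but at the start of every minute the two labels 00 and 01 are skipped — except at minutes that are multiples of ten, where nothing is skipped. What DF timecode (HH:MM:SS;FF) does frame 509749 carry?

Ten DF minutes hold 17982 frames, so frame 509749 lies in block 28 (frames 503496–521477) with 6253 frames into that block.
The block's first minute is 1800 frames and the rest 1798 each; 6253 frames reaches minute 3, so 28 × 18 + 3 × 2 = 510 labels have been skipped so far.
Adding those back, label number 509749 + 510 = 510259 at 30 labels/s is 17008 s + 19 f = 4 h 43 min 28 s frame 19, i.e. 04:43:28;19.

04:43:28;19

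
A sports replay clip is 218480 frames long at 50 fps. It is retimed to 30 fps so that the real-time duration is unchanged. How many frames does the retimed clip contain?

131088 frames

Target frames = source frames × (target rate / source rate) = 218480 × (30)/(50) = 218480 × 3/5 = 131088.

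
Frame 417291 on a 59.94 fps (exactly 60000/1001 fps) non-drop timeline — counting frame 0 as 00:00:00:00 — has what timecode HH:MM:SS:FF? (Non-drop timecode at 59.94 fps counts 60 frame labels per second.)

01:55:54:51

417291 ÷ 60 = 6954 full seconds, remainder 51 frames.
6954 s = 1 h 55 min 54 s.
Timecode: 01:55:54:51.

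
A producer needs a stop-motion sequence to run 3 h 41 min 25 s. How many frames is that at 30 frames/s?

3 h 41 min 25 s = 13285 s.
Frames = 13285 × 30 = 398550.

398550 frames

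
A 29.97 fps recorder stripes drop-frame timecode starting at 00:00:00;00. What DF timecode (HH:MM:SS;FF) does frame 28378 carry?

00:15:46;26

Each 10-minute DF block holds 10 × 60 × 30 − 9 × 2 = 17982 frames. 28378 ÷ 17982 → 1 full block, remainder 10396.
Within the partial block the first minute is 1800 frames and each further minute 1798, so 5 further minute boundaries passed. Total skipped labels = 18 × 1 + 2 × 5 = 28.
Non-drop label index = 28378 + 28 = 28406; at 30 labels/s that is 00:15:46:26, i.e. DF 00:15:46;26.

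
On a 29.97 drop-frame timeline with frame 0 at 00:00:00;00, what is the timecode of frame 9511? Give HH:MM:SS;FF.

00:05:17;11

Each 10-minute DF block holds 10 × 60 × 30 − 9 × 2 = 17982 frames. 9511 ÷ 17982 → 0 full blocks, remainder 9511.
Within the partial block the first minute is 1800 frames and each further minute 1798, so 5 further minute boundaries passed. Total skipped labels = 18 × 0 + 2 × 5 = 10.
Non-drop label index = 9511 + 10 = 9521; at 30 labels/s that is 00:05:17:11, i.e. DF 00:05:17;11.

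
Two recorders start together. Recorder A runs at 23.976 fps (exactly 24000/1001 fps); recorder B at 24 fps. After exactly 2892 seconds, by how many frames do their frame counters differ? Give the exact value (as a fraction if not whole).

69408/1001 frames

A emits 24000/1001 × 2892 = 69408000/1001 frames; B emits 24 × 2892 = 69408.
Difference = 69408/1001 frames (≈ 69.3387); B is ahead of A.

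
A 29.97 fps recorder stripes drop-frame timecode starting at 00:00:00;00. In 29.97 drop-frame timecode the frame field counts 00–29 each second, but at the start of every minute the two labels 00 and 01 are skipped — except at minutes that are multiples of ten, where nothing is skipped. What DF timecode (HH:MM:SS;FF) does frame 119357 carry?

01:06:22;17

Ten DF minutes hold 17982 frames, so frame 119357 lies in block 6 (frames 107892–125873) with 11465 frames into that block.
The block's first minute is 1800 frames and the rest 1798 each; 11465 frames reaches minute 6, so 6 × 18 + 6 × 2 = 120 labels have been skipped so far.
Adding those back, label number 119357 + 120 = 119477 at 30 labels/s is 3982 s + 17 f = 1 h 6 min 22 s frame 17, i.e. 01:06:22;17.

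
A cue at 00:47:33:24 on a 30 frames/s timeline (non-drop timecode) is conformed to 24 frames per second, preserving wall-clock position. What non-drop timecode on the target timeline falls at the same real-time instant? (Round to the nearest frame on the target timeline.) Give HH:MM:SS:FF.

Source frame index: (0×3600 + 47×60 + 33) × 30 + 24 = 85614.
Real time: 85614 / (30) = 14269/5 s.
Target frame: (14269/5) × (24) = 342456/5 ≈ 68491.200 → 68491.
At 24 labels/s: frame 68491 → 00:47:33:19.

00:47:33:19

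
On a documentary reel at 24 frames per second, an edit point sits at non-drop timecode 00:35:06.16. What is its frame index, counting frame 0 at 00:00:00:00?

50560

Total seconds to the label: (0 × 3600 + 35 × 60 + 6) = 2106.
Frame index = 2106 × 24 + 16 = 50560.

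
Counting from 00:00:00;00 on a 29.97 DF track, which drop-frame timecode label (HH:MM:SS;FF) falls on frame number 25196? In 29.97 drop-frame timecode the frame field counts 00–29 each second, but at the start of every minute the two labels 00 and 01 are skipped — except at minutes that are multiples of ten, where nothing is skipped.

Ten DF minutes hold 17982 frames, so frame 25196 lies in block 1 (frames 17982–35963) with 7214 frames into that block.
The block's first minute is 1800 frames and the rest 1798 each; 7214 frames reaches minute 4, so 1 × 18 + 4 × 2 = 26 labels have been skipped so far.
Adding those back, label number 25196 + 26 = 25222 at 30 labels/s is 840 s + 22 f = 0 h 14 min 0 s frame 22, i.e. 00:14:00;22.

00:14:00;22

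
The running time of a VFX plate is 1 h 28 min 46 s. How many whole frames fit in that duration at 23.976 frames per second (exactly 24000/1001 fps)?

1 h 28 min 46 s = 5326 s.
Frames = 5326 × 24000/1001 = 127824000/1001 ≈ 127696.3037.
Complete frames: 127696.

127696 frames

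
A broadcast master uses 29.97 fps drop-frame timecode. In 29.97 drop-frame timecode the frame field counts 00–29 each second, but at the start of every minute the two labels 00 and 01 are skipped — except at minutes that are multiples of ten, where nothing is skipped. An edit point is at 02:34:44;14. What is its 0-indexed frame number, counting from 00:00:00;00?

As if non-drop at 30 labels/s: (2 × 3600 + 34 × 60 + 44) × 30 + 14 = 278534.
Minute boundaries passed: 154; those not divisible by 10: 154 − 15 = 139; dropped labels = 2 × 139 = 278.
Actual frame index = 278534 − 278 = 278256.

278256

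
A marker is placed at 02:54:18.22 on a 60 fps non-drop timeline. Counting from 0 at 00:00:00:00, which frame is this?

Total seconds to the label: (2 × 3600 + 54 × 60 + 18) = 10458.
Frame index = 10458 × 60 + 22 = 627502.

frame 627502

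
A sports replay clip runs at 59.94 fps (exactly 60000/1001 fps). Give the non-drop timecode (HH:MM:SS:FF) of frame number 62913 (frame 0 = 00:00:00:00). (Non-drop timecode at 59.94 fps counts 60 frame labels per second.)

62913 ÷ 60 = 1048 full seconds, remainder 33 frames.
1048 s = 0 h 17 min 28 s.
Timecode: 00:17:28:33.

00:17:28:33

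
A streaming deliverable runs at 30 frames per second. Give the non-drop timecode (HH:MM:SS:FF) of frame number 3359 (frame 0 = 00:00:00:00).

00:01:51:29

3359 ÷ 30 = 111 full seconds, remainder 29 frames.
111 s = 0 h 1 min 51 s.
Timecode: 00:01:51:29.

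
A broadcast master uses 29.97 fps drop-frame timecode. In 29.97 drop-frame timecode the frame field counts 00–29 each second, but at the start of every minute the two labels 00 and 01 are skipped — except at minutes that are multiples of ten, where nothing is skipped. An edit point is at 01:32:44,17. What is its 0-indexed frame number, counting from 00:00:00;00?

As if non-drop at 30 labels/s: (1 × 3600 + 32 × 60 + 44) × 30 + 17 = 166937.
Minute boundaries passed: 92; those not divisible by 10: 92 − 9 = 83; dropped labels = 2 × 83 = 166.
Actual frame index = 166937 − 166 = 166771.

166771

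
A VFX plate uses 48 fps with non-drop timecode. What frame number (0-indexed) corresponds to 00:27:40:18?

79698

Total seconds to the label: (0 × 3600 + 27 × 60 + 40) = 1660.
Frame index = 1660 × 48 + 18 = 79698.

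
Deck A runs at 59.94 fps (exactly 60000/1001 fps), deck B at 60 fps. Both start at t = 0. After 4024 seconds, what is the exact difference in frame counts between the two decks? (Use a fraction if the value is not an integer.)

A emits 60000/1001 × 4024 = 241440000/1001 frames; B emits 60 × 4024 = 241440.
Difference = 241440/1001 frames (≈ 241.1988); B is ahead of A.

241440/1001 frames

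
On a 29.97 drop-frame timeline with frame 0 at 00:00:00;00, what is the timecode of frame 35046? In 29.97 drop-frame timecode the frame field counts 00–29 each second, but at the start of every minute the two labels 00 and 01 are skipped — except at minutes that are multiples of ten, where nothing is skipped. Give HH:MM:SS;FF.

Ten DF minutes hold 17982 frames, so frame 35046 lies in block 1 (frames 17982–35963) with 17064 frames into that block.
The block's first minute is 1800 frames and the rest 1798 each; 17064 frames reaches minute 9, so 1 × 18 + 9 × 2 = 36 labels have been skipped so far.
Adding those back, label number 35046 + 36 = 35082 at 30 labels/s is 1169 s + 12 f = 0 h 19 min 29 s frame 12, i.e. 00:19:29;12.

00:19:29;12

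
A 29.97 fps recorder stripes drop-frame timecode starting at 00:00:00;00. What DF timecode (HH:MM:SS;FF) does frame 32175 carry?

00:17:53;17

Ten DF minutes hold 17982 frames, so frame 32175 lies in block 1 (frames 17982–35963) with 14193 frames into that block.
The block's first minute is 1800 frames and the rest 1798 each; 14193 frames reaches minute 7, so 1 × 18 + 7 × 2 = 32 labels have been skipped so far.
Adding those back, label number 32175 + 32 = 32207 at 30 labels/s is 1073 s + 17 f = 0 h 17 min 53 s frame 17, i.e. 00:17:53;17.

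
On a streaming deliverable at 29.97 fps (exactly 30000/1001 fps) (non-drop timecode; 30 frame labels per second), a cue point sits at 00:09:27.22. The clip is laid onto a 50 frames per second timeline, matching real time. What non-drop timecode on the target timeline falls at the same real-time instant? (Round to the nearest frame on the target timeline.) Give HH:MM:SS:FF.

Source frame index: (0×3600 + 9×60 + 27) × 30 + 22 = 17032.
Real time: 17032 / (30000/1001) = 2131129/3750 s.
Target frame: (2131129/3750) × (50) = 2131129/75 ≈ 28415.053 → 28415.
At 50 labels/s: frame 28415 → 00:09:28:15.

00:09:28:15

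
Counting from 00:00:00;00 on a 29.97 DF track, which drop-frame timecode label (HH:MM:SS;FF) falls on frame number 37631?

Ten DF minutes hold 17982 frames, so frame 37631 lies in block 2 (frames 35964–53945) with 1667 frames into that block.
The block's first minute is 1800 frames and the rest 1798 each; 1667 frames reaches minute 0, so 2 × 18 + 0 × 2 = 36 labels have been skipped so far.
Adding those back, label number 37631 + 36 = 37667 at 30 labels/s is 1255 s + 17 f = 0 h 20 min 55 s frame 17, i.e. 00:20:55;17.

00:20:55;17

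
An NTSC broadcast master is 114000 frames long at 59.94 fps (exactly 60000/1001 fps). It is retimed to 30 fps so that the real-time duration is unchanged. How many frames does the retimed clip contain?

57057 frames

Target frames = source frames × (target rate / source rate) = 114000 × (30)/(60000/1001) = 114000 × 1001/2000 = 57057.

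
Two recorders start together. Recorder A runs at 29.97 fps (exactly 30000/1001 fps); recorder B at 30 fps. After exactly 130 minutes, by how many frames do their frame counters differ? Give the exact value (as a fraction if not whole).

130 min = 7800 s.
A emits 30000/1001 × 7800 = 18000000/77 frames; B emits 30 × 7800 = 234000.
Difference = 18000/77 frames (≈ 233.7662); B is ahead of A.

18000/77 frames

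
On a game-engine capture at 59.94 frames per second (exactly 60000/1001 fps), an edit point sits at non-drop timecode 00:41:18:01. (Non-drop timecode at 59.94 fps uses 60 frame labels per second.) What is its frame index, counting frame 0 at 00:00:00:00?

Total seconds to the label: (0 × 3600 + 41 × 60 + 18) = 2478.
Frame index = 2478 × 60 + 1 = 148681.

frame 148681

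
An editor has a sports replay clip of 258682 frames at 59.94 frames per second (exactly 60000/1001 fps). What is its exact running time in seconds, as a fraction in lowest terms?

129470341/30000 seconds

Running time = 258682 ÷ (60000/1001) = 258682 × 1001/60000 = 129470341/30000 s.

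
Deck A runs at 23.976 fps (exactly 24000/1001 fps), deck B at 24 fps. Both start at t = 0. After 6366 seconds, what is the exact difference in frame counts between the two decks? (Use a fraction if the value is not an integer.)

A emits 24000/1001 × 6366 = 152784000/1001 frames; B emits 24 × 6366 = 152784.
Difference = 152784/1001 frames (≈ 152.6314); B is ahead of A.

152784/1001 frames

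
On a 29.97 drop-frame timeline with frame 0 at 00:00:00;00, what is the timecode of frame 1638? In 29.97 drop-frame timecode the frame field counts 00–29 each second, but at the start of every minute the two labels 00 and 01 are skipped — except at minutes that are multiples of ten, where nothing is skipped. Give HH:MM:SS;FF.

00:00:54;18

Ten DF minutes hold 17982 frames, so frame 1638 lies in block 0 (frames 0–17981) with 1638 frames into that block.
The block's first minute is 1800 frames and the rest 1798 each; 1638 frames reaches minute 0, so 0 × 18 + 0 × 2 = 0 labels have been skipped so far.
Adding those back, label number 1638 + 0 = 1638 at 30 labels/s is 54 s + 18 f = 0 h 0 min 54 s frame 18, i.e. 00:00:54;18.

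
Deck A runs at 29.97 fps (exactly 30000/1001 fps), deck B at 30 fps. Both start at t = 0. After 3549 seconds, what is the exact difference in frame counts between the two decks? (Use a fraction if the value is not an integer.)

A emits 30000/1001 × 3549 = 1170000/11 frames; B emits 30 × 3549 = 106470.
Difference = 1170/11 frames (≈ 106.3636); B is ahead of A.

1170/11 frames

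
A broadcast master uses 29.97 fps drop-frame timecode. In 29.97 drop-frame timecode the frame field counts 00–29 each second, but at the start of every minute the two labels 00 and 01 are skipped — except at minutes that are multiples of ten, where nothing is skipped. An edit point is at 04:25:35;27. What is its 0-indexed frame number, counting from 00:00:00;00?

Complete 10-minute blocks: 26, each 17982 frames → 467532.
Remaining 5 whole minutes in the current block: 1800 + 4 × 1798 = 8992 frames.
Within the current minute: 35 × 30 + 27 − 2 = 1075 (labels ;00/;01 skipped at this minute). Total = 467532 + 8992 + 1075 = 477599.

477599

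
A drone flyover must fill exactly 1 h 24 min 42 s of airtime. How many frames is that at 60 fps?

304920 frames

1 h 24 min 42 s = 5082 s.
Frames = 5082 × 60 = 304920.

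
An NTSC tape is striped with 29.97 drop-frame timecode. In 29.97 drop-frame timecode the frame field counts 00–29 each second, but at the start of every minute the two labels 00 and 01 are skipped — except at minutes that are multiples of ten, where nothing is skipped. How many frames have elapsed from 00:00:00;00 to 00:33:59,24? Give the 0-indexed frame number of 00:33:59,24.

As if non-drop at 30 labels/s: (0 × 3600 + 33 × 60 + 59) × 30 + 24 = 61194.
Minute boundaries passed: 33; those not divisible by 10: 33 − 3 = 30; dropped labels = 2 × 30 = 60.
Actual frame index = 61194 − 60 = 61134.

61134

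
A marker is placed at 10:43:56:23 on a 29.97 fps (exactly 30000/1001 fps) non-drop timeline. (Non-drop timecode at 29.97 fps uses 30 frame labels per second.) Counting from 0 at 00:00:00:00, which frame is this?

1159103

Total seconds to the label: (10 × 3600 + 43 × 60 + 56) = 38636.
Frame index = 38636 × 30 + 23 = 1159103.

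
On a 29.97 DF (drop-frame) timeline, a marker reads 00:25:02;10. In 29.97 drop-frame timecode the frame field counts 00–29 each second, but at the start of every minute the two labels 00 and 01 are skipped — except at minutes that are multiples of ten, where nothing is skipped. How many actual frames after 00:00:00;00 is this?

45024

Complete 10-minute blocks: 2, each 17982 frames → 35964.
Remaining 5 whole minutes in the current block: 1800 + 4 × 1798 = 8992 frames.
Within the current minute: 2 × 30 + 10 − 2 = 68 (labels ;00/;01 skipped at this minute). Total = 35964 + 8992 + 68 = 45024.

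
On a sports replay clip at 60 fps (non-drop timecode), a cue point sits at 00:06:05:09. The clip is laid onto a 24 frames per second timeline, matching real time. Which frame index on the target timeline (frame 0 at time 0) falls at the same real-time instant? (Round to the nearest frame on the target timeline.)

frame 8764

Source frame index: (0×3600 + 6×60 + 5) × 60 + 9 = 21909.
Real time: 21909 / (60) = 7303/20 s.
Target frame: (7303/20) × (24) = 43818/5 ≈ 8763.600 → 8764.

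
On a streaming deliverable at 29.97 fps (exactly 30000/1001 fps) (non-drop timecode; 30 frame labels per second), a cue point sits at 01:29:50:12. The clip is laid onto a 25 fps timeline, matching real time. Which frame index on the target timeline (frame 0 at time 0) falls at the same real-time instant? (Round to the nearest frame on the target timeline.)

frame 134895

Source frame index: (1×3600 + 29×60 + 50) × 30 + 12 = 161712.
Real time: 161712 / (30000/1001) = 3372369/625 s.
Target frame: (3372369/625) × (25) = 3372369/25 ≈ 134894.760 → 134895.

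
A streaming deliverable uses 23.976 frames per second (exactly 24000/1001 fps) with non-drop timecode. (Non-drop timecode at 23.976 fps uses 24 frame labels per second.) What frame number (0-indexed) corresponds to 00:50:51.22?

frame 73246

Total seconds to the label: (0 × 3600 + 50 × 60 + 51) = 3051.
Frame index = 3051 × 24 + 22 = 73246.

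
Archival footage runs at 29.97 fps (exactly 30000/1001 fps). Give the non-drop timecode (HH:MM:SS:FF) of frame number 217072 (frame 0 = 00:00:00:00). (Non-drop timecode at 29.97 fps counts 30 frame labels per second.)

02:00:35:22

217072 ÷ 30 = 7235 full seconds, remainder 22 frames.
7235 s = 2 h 0 min 35 s.
Timecode: 02:00:35:22.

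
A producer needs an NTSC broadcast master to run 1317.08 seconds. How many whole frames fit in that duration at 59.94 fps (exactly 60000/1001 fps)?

78945 frames

Frames = 1317.08 × 60000/1001 = 79024800/1001 ≈ 78945.8541.
Complete frames: 78945.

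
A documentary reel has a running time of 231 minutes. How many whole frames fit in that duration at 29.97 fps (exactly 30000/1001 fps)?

231 min = 13860 s.
Frames = 13860 × 30000/1001 = 5400000/13 ≈ 415384.6154.
Complete frames: 415384.

415384 frames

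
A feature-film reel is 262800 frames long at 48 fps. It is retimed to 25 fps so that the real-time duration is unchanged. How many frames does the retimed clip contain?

Target frames = source frames × (target rate / source rate) = 262800 × (25)/(48) = 262800 × 25/48 = 136875.

136875 frames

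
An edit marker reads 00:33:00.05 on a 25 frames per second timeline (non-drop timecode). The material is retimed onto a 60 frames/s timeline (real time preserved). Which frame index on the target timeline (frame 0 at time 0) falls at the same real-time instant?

Source frame index: (0×3600 + 33×60 + 0) × 25 + 5 = 49505.
Real time: 49505 / (25) = 9901/5 s.
Target frame: (9901/5) × (60) = 118812.

frame 118812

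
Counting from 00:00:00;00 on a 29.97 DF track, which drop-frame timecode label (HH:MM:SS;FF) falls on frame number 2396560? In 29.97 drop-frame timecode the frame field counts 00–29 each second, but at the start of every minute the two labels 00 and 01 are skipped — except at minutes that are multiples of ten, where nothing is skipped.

Ten DF minutes hold 17982 frames, so frame 2396560 lies in block 133 (frames 2391606–2409587) with 4954 frames into that block.
The block's first minute is 1800 frames and the rest 1798 each; 4954 frames reaches minute 2, so 133 × 18 + 2 × 2 = 2398 labels have been skipped so far.
Adding those back, label number 2396560 + 2398 = 2398958 at 30 labels/s is 79965 s + 8 f = 22 h 12 min 45 s frame 8, i.e. 22:12:45;08.

22:12:45;08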